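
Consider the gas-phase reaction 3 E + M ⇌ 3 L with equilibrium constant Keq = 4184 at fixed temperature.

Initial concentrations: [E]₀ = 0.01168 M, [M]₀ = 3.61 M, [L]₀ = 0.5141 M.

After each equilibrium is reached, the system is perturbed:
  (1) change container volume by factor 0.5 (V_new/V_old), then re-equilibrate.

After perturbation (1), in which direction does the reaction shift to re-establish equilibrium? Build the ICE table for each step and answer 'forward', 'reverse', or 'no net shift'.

Direction: forward

Q₀ = 2.3621e+04 vs Keq = 4184 ⇒ Q>K, reverse
Step 1:
                  E         M         L
  I         0.01168      3.61    0.5141
  C        0.008758  0.002919 -0.008758
  E         0.02044     3.613    0.5053
  solve Keq expr → x = -0.002919; check Q = 4184
Then change container volume by factor 0.5 (V_new/V_old).
Step 2:
                  E         M         L
  I         0.04088     7.226     1.011
  C       -0.008166 -0.002722  0.008166
  E         0.03271     7.223     1.019
  solve Keq expr → x = 0.002722; check Q = 4184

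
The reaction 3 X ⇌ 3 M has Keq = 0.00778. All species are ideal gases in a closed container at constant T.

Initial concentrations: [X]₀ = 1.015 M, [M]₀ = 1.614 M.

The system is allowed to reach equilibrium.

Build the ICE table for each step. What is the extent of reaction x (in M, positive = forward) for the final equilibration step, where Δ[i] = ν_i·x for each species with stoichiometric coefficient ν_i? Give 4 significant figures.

x = -0.3931 M

Q₀ = 4.021 vs Keq = 0.00778 ⇒ Q>K, reverse
Step 1:
                   X          M
  I            1.015      1.614
  C            1.179     -1.179
  E            2.194     0.4348
  solve Keq expr → x = -0.3931; check Q = 0.00778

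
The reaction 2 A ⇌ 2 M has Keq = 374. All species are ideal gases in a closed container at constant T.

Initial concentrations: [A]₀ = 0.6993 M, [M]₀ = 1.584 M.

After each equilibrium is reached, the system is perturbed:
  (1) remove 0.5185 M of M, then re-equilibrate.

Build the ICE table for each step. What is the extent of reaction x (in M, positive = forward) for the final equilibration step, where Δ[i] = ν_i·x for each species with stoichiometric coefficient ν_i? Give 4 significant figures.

x = 0.01275 M

Q₀ = 5.131 vs Keq = 374 ⇒ Q<K, forward
Step 1:
                    A           M
  init         0.6993       1.584
  Δ            -0.587       0.587
  eq           0.1123       2.171
  solve Keq expr → x = 0.2935; check Q = 374
Then remove 0.5185 M of M.
Step 2:
                    A           M
  init         0.1123       1.653
  Δ          -0.02549     0.02549
  eq          0.08677       1.678
  solve Keq expr → x = 0.01275; check Q = 374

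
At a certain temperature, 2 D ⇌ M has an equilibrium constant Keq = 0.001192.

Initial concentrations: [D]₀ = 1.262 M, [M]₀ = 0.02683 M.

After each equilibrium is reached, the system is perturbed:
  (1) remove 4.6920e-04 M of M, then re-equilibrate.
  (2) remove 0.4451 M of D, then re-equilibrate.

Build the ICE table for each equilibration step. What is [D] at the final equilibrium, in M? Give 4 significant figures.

Q₀ = 0.01685 vs Keq = 0.001192 ⇒ Q>K, reverse
Step 1:
                  D         M
  Initial     1.262   0.02683
  Change    0.04956  -0.02478
  Equil       1.312   0.00205
  solve Keq expr → x = -0.02478; check Q = 0.001192
Then remove 4.6920e-04 M of M.
Step 2:
                  D         M
  Initial     1.312  0.001581
  Change  -9.3257e-04 4.6629e-04
  Equil       1.311  0.002048
  solve Keq expr → x = 4.6629e-04; check Q = 0.001192
Then remove 0.4451 M of D.
Step 3:
                  D         M
  Initial    0.8655  0.002048
  Change     0.0023  -0.00115
  Equil      0.8678 8.9772e-04
  solve Keq expr → x = -0.00115; check Q = 0.001192

[D]_eq = 0.8678 M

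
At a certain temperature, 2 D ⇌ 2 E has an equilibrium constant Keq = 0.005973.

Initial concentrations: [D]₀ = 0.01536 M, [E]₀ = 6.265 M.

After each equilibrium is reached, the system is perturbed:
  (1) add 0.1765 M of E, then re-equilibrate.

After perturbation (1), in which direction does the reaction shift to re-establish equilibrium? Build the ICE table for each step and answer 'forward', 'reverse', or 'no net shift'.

Direction: reverse

Q₀ = 1.6636e+05 vs Keq = 0.005973 ⇒ Q>K, reverse
Step 1:
                  D         E
  Initial   0.01536     6.265
  Change      5.814    -5.814
  Equil        5.83    0.4506
  solve Keq expr → x = -2.907; check Q = 0.005973
Then add 0.1765 M of E.
Step 2:
                  D         E
  Initial      5.83    0.6271
  Change     0.1638   -0.1638
  Equil       5.994    0.4632
  solve Keq expr → x = -0.08192; check Q = 0.005973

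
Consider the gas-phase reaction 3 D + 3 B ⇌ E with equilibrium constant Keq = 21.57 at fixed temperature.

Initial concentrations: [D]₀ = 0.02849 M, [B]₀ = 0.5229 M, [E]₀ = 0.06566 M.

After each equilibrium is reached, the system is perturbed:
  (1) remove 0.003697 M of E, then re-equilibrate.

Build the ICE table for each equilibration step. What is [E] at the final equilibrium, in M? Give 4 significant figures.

[E]_eq = 0.02066 M

Q₀ = 1.9859e+04 vs Keq = 21.57 ⇒ Q>K, reverse
Step 1:
                  D         B         E
  Initial   0.02849    0.5229   0.06566
  Change     0.1282    0.1282  -0.04274
  Equil      0.1567    0.6511   0.02292
  solve Keq expr → x = -0.04274; check Q = 21.57
Then remove 0.003697 M of E.
Step 2:
                  D         B         E
  Initial    0.1567    0.6511   0.01922
  Change  -0.004316 -0.004316  0.001439
  Equil      0.1524    0.6468   0.02066
  solve Keq expr → x = 0.001439; check Q = 21.57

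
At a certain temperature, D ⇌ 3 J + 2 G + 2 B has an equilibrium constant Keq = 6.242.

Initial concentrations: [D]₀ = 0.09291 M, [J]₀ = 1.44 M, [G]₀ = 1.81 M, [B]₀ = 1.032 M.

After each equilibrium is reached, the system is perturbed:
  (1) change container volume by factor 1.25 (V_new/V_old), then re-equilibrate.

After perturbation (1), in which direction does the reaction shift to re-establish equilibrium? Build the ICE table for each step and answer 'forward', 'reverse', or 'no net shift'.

Direction: forward

Q₀ = 112.1 vs Keq = 6.242 ⇒ Q>K, reverse
Step 1:
                  D         J         G         B
  init      0.09291      1.44      1.81     1.032
  Δ          0.1384   -0.4151   -0.2767   -0.2767
  eq         0.2313     1.025     1.533    0.7553
  solve Keq expr → x = -0.1384; check Q = 6.242
Then change container volume by factor 1.25 (V_new/V_old).
Step 2:
                  D         J         G         B
  init        0.185    0.8199     1.227    0.6042
  Δ        -0.05224    0.1567    0.1045    0.1045
  eq         0.1328    0.9766     1.331    0.7087
  solve Keq expr → x = 0.05224; check Q = 6.242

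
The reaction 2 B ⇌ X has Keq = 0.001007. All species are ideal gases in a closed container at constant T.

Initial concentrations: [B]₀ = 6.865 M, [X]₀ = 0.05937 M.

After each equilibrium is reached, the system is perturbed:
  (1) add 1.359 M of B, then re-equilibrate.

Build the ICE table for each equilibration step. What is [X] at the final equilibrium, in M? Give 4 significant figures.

[X]_eq = 0.06783 M

Q₀ = 0.00126 vs Keq = 0.001007 ⇒ Q>K, reverse
Step 1:
                   B          X
  init         6.865    0.05937
  Δ          0.02318   -0.01159
  eq           6.888    0.04778
  solve Keq expr → x = -0.01159; check Q = 0.001007
Then add 1.359 M of B.
Step 2:
                   B          X
  init         8.247    0.04778
  Δ          -0.0401    0.02005
  eq           8.207    0.06783
  solve Keq expr → x = 0.02005; check Q = 0.001007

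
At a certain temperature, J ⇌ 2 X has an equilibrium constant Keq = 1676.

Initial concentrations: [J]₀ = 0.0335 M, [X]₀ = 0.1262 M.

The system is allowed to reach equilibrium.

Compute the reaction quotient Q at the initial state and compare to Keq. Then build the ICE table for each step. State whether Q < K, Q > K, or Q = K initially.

Q₀ = 0.4754; Q < K (proceeds forward)

Q₀ = 0.4754 vs Keq = 1676 ⇒ Q<K, forward
Step 1:
                  J         X
  I          0.0335    0.1262
  C        -0.03348   0.06696
  E       2.2261e-05    0.1932
  solve Keq expr → x = 0.03348; check Q = 1676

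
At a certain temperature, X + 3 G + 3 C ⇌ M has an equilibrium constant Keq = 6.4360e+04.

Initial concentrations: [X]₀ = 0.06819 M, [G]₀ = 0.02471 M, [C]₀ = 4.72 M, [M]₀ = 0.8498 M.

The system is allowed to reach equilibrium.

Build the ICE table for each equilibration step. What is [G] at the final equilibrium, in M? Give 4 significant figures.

Q₀ = 7855 vs Keq = 6.4360e+04 ⇒ Q<K, forward
Step 1:
                   X          G          C          M
  Initial    0.06819    0.02471       4.72     0.8498
  Change   -0.004049   -0.01215   -0.01215   0.004049
  Equil      0.06414    0.01256      4.708     0.8538
  solve Keq expr → x = 0.004049; check Q = 6.4360e+04

[G]_eq = 0.01256 M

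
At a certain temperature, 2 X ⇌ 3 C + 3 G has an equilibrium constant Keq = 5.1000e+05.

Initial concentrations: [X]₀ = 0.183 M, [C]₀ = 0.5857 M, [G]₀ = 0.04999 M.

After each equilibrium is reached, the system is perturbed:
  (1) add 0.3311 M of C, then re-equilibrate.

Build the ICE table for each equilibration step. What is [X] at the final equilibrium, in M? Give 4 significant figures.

Q₀ = 7.4950e-04 vs Keq = 5.1000e+05 ⇒ Q<K, forward
Step 1:
                    X           C           G
  init          0.183      0.5857     0.04999
  Δ           -0.1828      0.2742      0.2742
  eq       2.0609e-04      0.8599      0.3242
  solve Keq expr → x = 0.0914; check Q = 5.1000e+05
Then add 0.3311 M of C.
Step 2:
                    X           C           G
  init     2.0609e-04       1.191      0.3242
  Δ        1.2946e-04 -1.9419e-04 -1.9419e-04
  eq       3.3555e-04       1.191       0.324
  solve Keq expr → x = -6.4731e-05; check Q = 5.1000e+05

[X]_eq = 3.3555e-04 M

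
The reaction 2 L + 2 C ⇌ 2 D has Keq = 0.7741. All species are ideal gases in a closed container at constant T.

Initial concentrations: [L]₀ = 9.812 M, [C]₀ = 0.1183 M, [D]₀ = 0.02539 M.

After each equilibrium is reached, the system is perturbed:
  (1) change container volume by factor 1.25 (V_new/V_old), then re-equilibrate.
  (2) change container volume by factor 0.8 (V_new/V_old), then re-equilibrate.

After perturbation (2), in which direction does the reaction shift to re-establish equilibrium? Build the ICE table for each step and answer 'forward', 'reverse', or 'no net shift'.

Q₀ = 4.7845e-04 vs Keq = 0.7741 ⇒ Q<K, forward
Step 1:
                  L         C         D
  init        9.812    0.1183   0.02539
  Δ         -0.1032   -0.1032    0.1032
  eq          9.709   0.01506    0.1286
  solve Keq expr → x = 0.05162; check Q = 0.7741
Then change container volume by factor 1.25 (V_new/V_old).
Step 2:
                  L         C         D
  init        7.767   0.01205    0.1029
  Δ        0.002623  0.002623 -0.002623
  eq           7.77   0.01467    0.1003
  solve Keq expr → x = -0.001311; check Q = 0.7741
Then change container volume by factor 0.8 (V_new/V_old).
Step 3:
                  L         C         D
  init        9.712   0.01834    0.1254
  Δ       -0.003279 -0.003279  0.003279
  eq          9.709   0.01506    0.1286
  solve Keq expr → x = 0.001639; check Q = 0.7741

Direction: forward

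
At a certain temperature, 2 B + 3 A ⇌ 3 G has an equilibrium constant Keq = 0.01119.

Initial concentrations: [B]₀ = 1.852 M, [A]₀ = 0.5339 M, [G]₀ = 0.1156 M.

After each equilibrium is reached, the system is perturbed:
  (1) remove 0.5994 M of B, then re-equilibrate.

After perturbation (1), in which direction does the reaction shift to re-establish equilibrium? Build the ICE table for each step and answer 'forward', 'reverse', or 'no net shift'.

Q₀ = 0.002959 vs Keq = 0.01119 ⇒ Q<K, forward
Step 1:
                    B           A           G
  Initial       1.852      0.5339      0.1156
  Change     -0.03123    -0.04684     0.04684
  Equil         1.821      0.4871      0.1624
  solve Keq expr → x = 0.01561; check Q = 0.01119
Then remove 0.5994 M of B.
Step 2:
                    B           A           G
  Initial       1.221      0.4871      0.1624
  Change      0.01942     0.02913    -0.02913
  Equil         1.241      0.5162      0.1333
  solve Keq expr → x = -0.009708; check Q = 0.01119

Direction: reverse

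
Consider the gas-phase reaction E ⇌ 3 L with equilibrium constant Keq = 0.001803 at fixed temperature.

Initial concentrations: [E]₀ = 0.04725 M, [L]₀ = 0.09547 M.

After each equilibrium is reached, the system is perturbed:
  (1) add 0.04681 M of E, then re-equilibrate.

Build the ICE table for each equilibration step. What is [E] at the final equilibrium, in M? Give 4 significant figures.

Q₀ = 0.01842 vs Keq = 0.001803 ⇒ Q>K, reverse
Step 1:
                    E           L
  I           0.04725     0.09547
  C           0.01569    -0.04706
  E           0.06294     0.04841
  solve Keq expr → x = -0.01569; check Q = 0.001803
Then add 0.04681 M of E.
Step 2:
                    E           L
  I            0.1097     0.04841
  C         -0.003102    0.009305
  E            0.1066     0.05772
  solve Keq expr → x = 0.003102; check Q = 0.001803

[E]_eq = 0.1066 M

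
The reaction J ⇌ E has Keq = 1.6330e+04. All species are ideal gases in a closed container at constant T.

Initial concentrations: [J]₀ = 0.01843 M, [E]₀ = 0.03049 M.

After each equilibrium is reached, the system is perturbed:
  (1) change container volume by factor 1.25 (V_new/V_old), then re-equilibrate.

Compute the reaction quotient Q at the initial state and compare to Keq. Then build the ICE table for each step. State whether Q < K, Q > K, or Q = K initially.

Q₀ = 1.654; Q < K (proceeds forward)

Q₀ = 1.654 vs Keq = 1.6330e+04 ⇒ Q<K, forward
Step 1:
                  J         E
  I         0.01843   0.03049
  C        -0.01843   0.01843
  E       2.9955e-06   0.04892
  solve Keq expr → x = 0.01843; check Q = 1.6330e+04
Then change container volume by factor 1.25 (V_new/V_old).
Step 2:
                  J         E
  I       2.3964e-06   0.03913
  C               0         0
  E       2.3964e-06   0.03913
  solve Keq expr → x = 0; check Q = 1.6330e+04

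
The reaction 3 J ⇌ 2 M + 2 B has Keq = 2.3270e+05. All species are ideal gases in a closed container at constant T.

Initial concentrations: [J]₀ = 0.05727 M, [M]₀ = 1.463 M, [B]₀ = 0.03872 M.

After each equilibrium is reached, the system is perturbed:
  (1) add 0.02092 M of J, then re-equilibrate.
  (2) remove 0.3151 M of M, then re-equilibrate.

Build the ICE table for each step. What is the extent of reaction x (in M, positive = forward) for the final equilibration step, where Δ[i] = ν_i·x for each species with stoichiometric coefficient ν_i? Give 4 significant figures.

Q₀ = 17.08 vs Keq = 2.3270e+05 ⇒ Q<K, forward
Step 1:
                    J           M           B
  init        0.05727       1.463     0.03872
  Δ           -0.0535     0.03567     0.03567
  eq         0.003766       1.499     0.07439
  solve Keq expr → x = 0.01783; check Q = 2.3270e+05
Then add 0.02092 M of J.
Step 2:
                    J           M           B
  init        0.02469       1.499     0.07439
  Δ          -0.02045     0.01363     0.01363
  eq         0.004239       1.512     0.08802
  solve Keq expr → x = 0.006816; check Q = 2.3270e+05
Then remove 0.3151 M of M.
Step 3:
                    J           M           B
  init       0.004239       1.197     0.08802
  Δ       -5.9958e-04  3.9972e-04  3.9972e-04
  eq         0.003639       1.198     0.08842
  solve Keq expr → x = 1.9986e-04; check Q = 2.3270e+05

x = 1.9986e-04 M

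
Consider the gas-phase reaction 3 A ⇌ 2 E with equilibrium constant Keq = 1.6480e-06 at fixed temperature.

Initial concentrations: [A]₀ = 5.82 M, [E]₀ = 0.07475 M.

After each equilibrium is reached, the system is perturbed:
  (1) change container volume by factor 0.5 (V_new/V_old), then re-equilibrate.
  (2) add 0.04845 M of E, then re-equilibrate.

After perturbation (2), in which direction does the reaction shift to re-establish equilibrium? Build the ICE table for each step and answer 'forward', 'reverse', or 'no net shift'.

Q₀ = 2.8343e-05 vs Keq = 1.6480e-06 ⇒ Q>K, reverse
Step 1:
                   A          E
  init          5.82    0.07475
  Δ           0.0845   -0.05633
  eq           5.904    0.01842
  solve Keq expr → x = -0.02817; check Q = 1.6480e-06
Then change container volume by factor 0.5 (V_new/V_old).
Step 2:
                   A          E
  init         11.81    0.03684
  Δ         -0.02266    0.01511
  eq           11.79    0.05195
  solve Keq expr → x = 0.007554; check Q = 1.6480e-06
Then add 0.04845 M of E.
Step 3:
                   A          E
  init         11.79     0.1004
  Δ          0.07196   -0.04797
  eq           11.86    0.05242
  solve Keq expr → x = -0.02399; check Q = 1.6480e-06

Direction: reverse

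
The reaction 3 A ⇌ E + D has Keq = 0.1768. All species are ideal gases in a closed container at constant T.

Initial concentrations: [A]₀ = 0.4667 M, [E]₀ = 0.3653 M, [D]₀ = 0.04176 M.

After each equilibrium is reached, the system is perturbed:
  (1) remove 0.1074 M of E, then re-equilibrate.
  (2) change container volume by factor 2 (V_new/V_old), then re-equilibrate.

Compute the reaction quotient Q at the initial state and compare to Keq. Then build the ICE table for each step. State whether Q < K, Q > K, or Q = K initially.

Q₀ = 0.1501 vs Keq = 0.1768 ⇒ Q<K, forward
Step 1:
                   A          E          D
  init        0.4667     0.3653    0.04176
  Δ         -0.01088   0.003626   0.003626
  eq          0.4558     0.3689    0.04539
  solve Keq expr → x = 0.003626; check Q = 0.1768
Then remove 0.1074 M of E.
Step 2:
                   A          E          D
  init        0.4558     0.2615    0.04539
  Δ         -0.02326   0.007753   0.007753
  eq          0.4326     0.2693    0.05314
  solve Keq expr → x = 0.007753; check Q = 0.1768
Then change container volume by factor 2 (V_new/V_old).
Step 3:
                   A          E          D
  init        0.2163     0.1346    0.02657
  Δ          0.02272  -0.007574  -0.007574
  eq           0.239     0.1271      0.019
  solve Keq expr → x = -0.007574; check Q = 0.1768

Q₀ = 0.1501; Q < K (proceeds forward)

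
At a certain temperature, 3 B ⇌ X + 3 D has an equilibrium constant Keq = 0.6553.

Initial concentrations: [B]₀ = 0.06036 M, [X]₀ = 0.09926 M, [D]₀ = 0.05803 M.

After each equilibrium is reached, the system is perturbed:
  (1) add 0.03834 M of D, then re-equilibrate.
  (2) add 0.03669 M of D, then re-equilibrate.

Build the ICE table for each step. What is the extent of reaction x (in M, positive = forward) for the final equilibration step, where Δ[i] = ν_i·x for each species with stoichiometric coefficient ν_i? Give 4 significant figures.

Q₀ = 0.0882 vs Keq = 0.6553 ⇒ Q<K, forward
Step 1:
                  B         X         D
  I         0.06036   0.09926   0.05803
  C        -0.01865  0.006216   0.01865
  E         0.04171    0.1055   0.07668
  solve Keq expr → x = 0.006216; check Q = 0.6553
Then add 0.03834 M of D.
Step 2:
                  B         X         D
  I         0.04171    0.1055     0.115
  C         0.01301 -0.004336  -0.01301
  E         0.05472    0.1011     0.102
  solve Keq expr → x = -0.004336; check Q = 0.6553
Then add 0.03669 M of D.
Step 3:
                  B         X         D
  I         0.05472    0.1011    0.1387
  C         0.01221  -0.00407  -0.01221
  E         0.06693   0.09707    0.1265
  solve Keq expr → x = -0.00407; check Q = 0.6553

x = -0.00407 M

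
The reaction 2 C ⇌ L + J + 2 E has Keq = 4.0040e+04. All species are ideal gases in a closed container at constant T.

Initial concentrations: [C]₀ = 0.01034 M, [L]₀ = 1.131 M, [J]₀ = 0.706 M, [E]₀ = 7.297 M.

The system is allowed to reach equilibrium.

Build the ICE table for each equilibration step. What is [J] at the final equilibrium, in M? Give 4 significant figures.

[J]_eq = 0.6951 M

Q₀ = 3.9766e+05 vs Keq = 4.0040e+04 ⇒ Q>K, reverse
Step 1:
                  C         L         J         E
  Initial   0.01034     1.131     0.706     7.297
  Change    0.02174  -0.01087  -0.01087  -0.02174
  Equil     0.03208      1.12    0.6951     7.275
  solve Keq expr → x = -0.01087; check Q = 4.0040e+04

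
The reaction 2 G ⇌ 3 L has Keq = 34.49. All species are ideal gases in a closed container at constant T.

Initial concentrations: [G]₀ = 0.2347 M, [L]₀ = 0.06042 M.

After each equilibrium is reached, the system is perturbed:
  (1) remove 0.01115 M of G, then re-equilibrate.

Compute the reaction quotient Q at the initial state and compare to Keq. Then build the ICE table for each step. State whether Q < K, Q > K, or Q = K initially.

Q₀ = 0.004004; Q < K (proceeds forward)

Q₀ = 0.004004 vs Keq = 34.49 ⇒ Q<K, forward
Step 1:
                  G         L
  init       0.2347   0.06042
  Δ         -0.1983    0.2974
  eq        0.03644    0.3578
  solve Keq expr → x = 0.09913; check Q = 34.49
Then remove 0.01115 M of G.
Step 2:
                  G         L
  init      0.02529    0.3578
  Δ        0.009087  -0.01363
  eq        0.03438    0.3442
  solve Keq expr → x = -0.004544; check Q = 34.49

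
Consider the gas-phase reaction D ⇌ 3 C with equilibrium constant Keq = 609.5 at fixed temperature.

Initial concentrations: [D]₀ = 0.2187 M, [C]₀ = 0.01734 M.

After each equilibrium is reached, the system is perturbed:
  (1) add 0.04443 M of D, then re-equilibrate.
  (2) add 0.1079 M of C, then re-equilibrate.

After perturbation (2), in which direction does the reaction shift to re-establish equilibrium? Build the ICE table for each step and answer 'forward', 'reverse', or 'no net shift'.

Q₀ = 2.3840e-05 vs Keq = 609.5 ⇒ Q<K, forward
Step 1:
                  D         C
  Initial    0.2187   0.01734
  Change    -0.2182    0.6546
  Equil   4.9777e-04    0.6719
  solve Keq expr → x = 0.2182; check Q = 609.5
Then add 0.04443 M of D.
Step 2:
                  D         C
  Initial   0.04493    0.6719
  Change   -0.04407    0.1322
  Equil   8.5324e-04    0.8042
  solve Keq expr → x = 0.04407; check Q = 609.5
Then add 0.1079 M of C.
Step 3:
                  D         C
  Initial 8.5324e-04    0.9121
  Change  3.8685e-04 -0.001161
  Equil     0.00124    0.9109
  solve Keq expr → x = -3.8685e-04; check Q = 609.5

Direction: reverse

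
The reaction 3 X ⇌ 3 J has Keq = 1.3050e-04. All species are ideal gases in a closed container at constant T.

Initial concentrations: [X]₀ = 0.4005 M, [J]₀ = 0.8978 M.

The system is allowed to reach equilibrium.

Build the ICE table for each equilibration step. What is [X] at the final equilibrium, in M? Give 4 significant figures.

Q₀ = 11.27 vs Keq = 1.3050e-04 ⇒ Q>K, reverse
Step 1:
                    X           J
  init         0.4005      0.8978
  Δ            0.8351     -0.8351
  eq            1.236     0.06267
  solve Keq expr → x = -0.2784; check Q = 1.3050e-04

[X]_eq = 1.236 M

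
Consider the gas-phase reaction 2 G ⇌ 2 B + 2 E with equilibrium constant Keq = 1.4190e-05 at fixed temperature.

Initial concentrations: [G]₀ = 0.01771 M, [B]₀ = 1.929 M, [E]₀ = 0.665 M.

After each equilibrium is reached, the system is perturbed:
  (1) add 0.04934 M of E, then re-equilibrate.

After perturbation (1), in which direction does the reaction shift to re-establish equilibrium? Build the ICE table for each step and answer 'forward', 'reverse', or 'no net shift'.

Direction: reverse

Q₀ = 5247 vs Keq = 1.4190e-05 ⇒ Q>K, reverse
Step 1:
                  G         B         E
  Initial   0.01771     1.929     0.665
  Change      0.663    -0.663    -0.663
  Equil      0.6807     1.266  0.002025
  solve Keq expr → x = -0.3315; check Q = 1.4190e-05
Then add 0.04934 M of E.
Step 2:
                  G         B         E
  Initial    0.6807     1.266   0.05137
  Change    0.04911  -0.04911  -0.04911
  Equil      0.7298     1.217  0.002259
  solve Keq expr → x = -0.02455; check Q = 1.4190e-05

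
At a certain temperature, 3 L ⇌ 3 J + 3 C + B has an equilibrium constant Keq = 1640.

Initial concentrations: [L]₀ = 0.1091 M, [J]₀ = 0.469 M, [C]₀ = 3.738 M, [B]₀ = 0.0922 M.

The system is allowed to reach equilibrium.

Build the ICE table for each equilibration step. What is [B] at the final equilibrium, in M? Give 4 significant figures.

Q₀ = 382.6 vs Keq = 1640 ⇒ Q<K, forward
Step 1:
                  L         J         C         B
  init       0.1091     0.469     3.738    0.0922
  Δ        -0.03364   0.03364   0.03364   0.01121
  eq        0.07546    0.5026     3.772    0.1034
  solve Keq expr → x = 0.01121; check Q = 1640

[B]_eq = 0.1034 M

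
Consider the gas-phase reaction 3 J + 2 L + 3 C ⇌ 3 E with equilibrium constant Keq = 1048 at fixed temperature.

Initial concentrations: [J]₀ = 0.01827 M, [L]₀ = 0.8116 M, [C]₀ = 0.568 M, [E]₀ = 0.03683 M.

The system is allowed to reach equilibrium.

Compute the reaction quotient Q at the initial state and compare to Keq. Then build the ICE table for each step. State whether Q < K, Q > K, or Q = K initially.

Q₀ = 67.87 vs Keq = 1048 ⇒ Q<K, forward
Step 1:
                   J          L          C          E
  init       0.01827     0.8116      0.568    0.03683
  Δ        -0.008957  -0.005971  -0.008957   0.008957
  eq        0.009313     0.8056      0.559    0.04579
  solve Keq expr → x = 0.002986; check Q = 1048

Q₀ = 67.87; Q < K (proceeds forward)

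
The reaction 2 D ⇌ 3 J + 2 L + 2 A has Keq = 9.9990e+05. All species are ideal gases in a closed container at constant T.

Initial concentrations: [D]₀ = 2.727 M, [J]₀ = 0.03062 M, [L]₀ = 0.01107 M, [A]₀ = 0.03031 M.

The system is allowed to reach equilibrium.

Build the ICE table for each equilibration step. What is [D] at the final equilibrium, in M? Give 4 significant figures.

[D]_eq = 0.05858 M

Q₀ = 4.3462e-13 vs Keq = 9.9990e+05 ⇒ Q<K, forward
Step 1:
                  D         J         L         A
  I           2.727   0.03062   0.01107   0.03031
  C          -2.668     4.003     2.668     2.668
  E         0.05858     4.033     2.679     2.699
  solve Keq expr → x = 1.334; check Q = 9.9990e+05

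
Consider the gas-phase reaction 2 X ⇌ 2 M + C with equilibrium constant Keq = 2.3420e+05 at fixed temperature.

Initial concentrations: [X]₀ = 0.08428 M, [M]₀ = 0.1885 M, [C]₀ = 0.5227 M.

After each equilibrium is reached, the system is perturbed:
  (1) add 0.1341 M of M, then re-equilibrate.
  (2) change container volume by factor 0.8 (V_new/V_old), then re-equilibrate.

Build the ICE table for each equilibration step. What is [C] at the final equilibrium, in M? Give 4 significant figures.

[C]_eq = 0.7056 M

Q₀ = 2.615 vs Keq = 2.3420e+05 ⇒ Q<K, forward
Step 1:
                  X         M         C
  Initial   0.08428    0.1885    0.5227
  Change   -0.08386   0.08386   0.04193
  Equil   4.2289e-04    0.2724    0.5646
  solve Keq expr → x = 0.04193; check Q = 2.3420e+05
Then add 0.1341 M of M.
Step 2:
                  X         M         C
  Initial 4.2289e-04    0.4065    0.5646
  Change  2.0784e-04 -2.0784e-04 -1.0392e-04
  Equil   6.3073e-04    0.4062    0.5645
  solve Keq expr → x = -1.0392e-04; check Q = 2.3420e+05
Then change container volume by factor 0.8 (V_new/V_old).
Step 3:
                  X         M         C
  Initial 7.8841e-04    0.5078    0.7057
  Change  9.2869e-05 -9.2869e-05 -4.6434e-05
  Equil   8.8128e-04    0.5077    0.7056
  solve Keq expr → x = -4.6434e-05; check Q = 2.3420e+05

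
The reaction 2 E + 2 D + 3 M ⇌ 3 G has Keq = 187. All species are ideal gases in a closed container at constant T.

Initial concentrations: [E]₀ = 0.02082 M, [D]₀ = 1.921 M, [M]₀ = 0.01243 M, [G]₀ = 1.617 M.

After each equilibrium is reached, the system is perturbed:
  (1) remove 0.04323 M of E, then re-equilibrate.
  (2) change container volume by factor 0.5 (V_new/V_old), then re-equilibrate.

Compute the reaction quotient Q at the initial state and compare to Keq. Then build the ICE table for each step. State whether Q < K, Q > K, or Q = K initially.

Q₀ = 1.3763e+09 vs Keq = 187 ⇒ Q>K, reverse
Step 1:
                    E           D           M           G
  init        0.02082       1.921     0.01243       1.617
  Δ            0.2226      0.2226      0.3338     -0.3338
  eq           0.2434       2.144      0.3463       1.283
  solve Keq expr → x = -0.1113; check Q = 187
Then remove 0.04323 M of E.
Step 2:
                    E           D           M           G
  init         0.2001       2.144      0.3463       1.283
  Δ           0.01464     0.01464     0.02196    -0.02196
  eq           0.2148       2.158      0.3682       1.261
  solve Keq expr → x = -0.007321; check Q = 187
Then change container volume by factor 0.5 (V_new/V_old).
Step 3:
                    E           D           M           G
  init         0.4296       4.316      0.7364       2.522
  Δ           -0.1762     -0.1762     -0.2644      0.2644
  eq           0.2533        4.14      0.4721       2.787
  solve Keq expr → x = 0.08812; check Q = 187

Q₀ = 1.3763e+09; Q > K (proceeds reverse)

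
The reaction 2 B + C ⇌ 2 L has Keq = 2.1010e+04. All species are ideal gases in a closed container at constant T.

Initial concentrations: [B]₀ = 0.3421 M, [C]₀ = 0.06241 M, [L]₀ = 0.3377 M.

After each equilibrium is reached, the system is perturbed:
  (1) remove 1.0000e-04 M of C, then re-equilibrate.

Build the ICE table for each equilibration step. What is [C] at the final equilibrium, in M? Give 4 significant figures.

[C]_eq = 2.1385e-04 M

Q₀ = 15.61 vs Keq = 2.1010e+04 ⇒ Q<K, forward
Step 1:
                  B         C         L
  init       0.3421   0.06241    0.3377
  Δ         -0.1244   -0.0622    0.1244
  eq         0.2177 2.1443e-04    0.4621
  solve Keq expr → x = 0.0622; check Q = 2.1010e+04
Then remove 1.0000e-04 M of C.
Step 2:
                  B         C         L
  init       0.2177 1.1443e-04    0.4621
  Δ       1.9885e-04 9.9425e-05 -1.9885e-04
  eq         0.2179 2.1385e-04    0.4619
  solve Keq expr → x = -9.9425e-05; check Q = 2.1010e+04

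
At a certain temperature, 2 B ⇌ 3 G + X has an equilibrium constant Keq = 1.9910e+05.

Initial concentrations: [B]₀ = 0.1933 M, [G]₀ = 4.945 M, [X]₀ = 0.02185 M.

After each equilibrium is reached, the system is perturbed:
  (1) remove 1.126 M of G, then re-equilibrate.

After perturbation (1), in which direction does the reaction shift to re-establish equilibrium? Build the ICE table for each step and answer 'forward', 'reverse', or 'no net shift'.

Direction: forward

Q₀ = 70.71 vs Keq = 1.9910e+05 ⇒ Q<K, forward
Step 1:
                    B           G           X
  init         0.1933       4.945     0.02185
  Δ           -0.1843      0.2764     0.09214
  eq         0.009028       5.221       0.114
  solve Keq expr → x = 0.09214; check Q = 1.9910e+05
Then remove 1.126 M of G.
Step 2:
                    B           G           X
  init       0.009028       4.095       0.114
  Δ          -0.00271    0.004065    0.001355
  eq         0.006318       4.099      0.1153
  solve Keq expr → x = 0.001355; check Q = 1.9910e+05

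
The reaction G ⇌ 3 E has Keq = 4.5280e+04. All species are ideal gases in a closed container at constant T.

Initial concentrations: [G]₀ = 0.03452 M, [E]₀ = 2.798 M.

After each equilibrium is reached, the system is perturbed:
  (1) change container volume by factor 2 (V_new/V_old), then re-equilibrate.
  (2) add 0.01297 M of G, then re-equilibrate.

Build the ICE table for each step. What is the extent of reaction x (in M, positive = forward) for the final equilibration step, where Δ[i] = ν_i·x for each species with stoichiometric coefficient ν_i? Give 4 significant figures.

x = 0.01296 M

Q₀ = 634.6 vs Keq = 4.5280e+04 ⇒ Q<K, forward
Step 1:
                    G           E
  Initial     0.03452       2.798
  Change     -0.03398      0.1019
  Equil    5.3860e-04         2.9
  solve Keq expr → x = 0.03398; check Q = 4.5280e+04
Then change container volume by factor 2 (V_new/V_old).
Step 2:
                    G           E
  Initial  2.6930e-04        1.45
  Change  -2.0189e-04  6.0567e-04
  Equil    6.7409e-05       1.451
  solve Keq expr → x = 2.0189e-04; check Q = 4.5280e+04
Then add 0.01297 M of G.
Step 3:
                    G           E
  Initial     0.01304       1.451
  Change     -0.01296     0.03889
  Equil    7.2978e-05       1.489
  solve Keq expr → x = 0.01296; check Q = 4.5280e+04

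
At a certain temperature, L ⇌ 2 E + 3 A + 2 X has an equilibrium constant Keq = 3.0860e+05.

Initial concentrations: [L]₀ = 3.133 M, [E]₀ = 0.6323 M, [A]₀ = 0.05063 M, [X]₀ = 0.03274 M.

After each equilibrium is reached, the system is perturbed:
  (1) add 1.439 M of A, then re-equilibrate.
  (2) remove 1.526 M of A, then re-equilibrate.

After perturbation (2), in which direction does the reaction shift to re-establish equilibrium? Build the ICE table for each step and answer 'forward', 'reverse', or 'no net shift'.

Direction: forward

Q₀ = 1.7753e-08 vs Keq = 3.0860e+05 ⇒ Q<K, forward
Step 1:
                   L          E          A          X
  init         3.133     0.6323    0.05063    0.03274
  Δ           -2.364      4.728      7.092      4.728
  eq           0.769       5.36      7.143      4.761
  solve Keq expr → x = 2.364; check Q = 3.0860e+05
Then add 1.439 M of A.
Step 2:
                   L          E          A          X
  init         0.769       5.36      8.582      4.761
  Δ           0.1411    -0.2822    -0.4233    -0.2822
  eq          0.9101      5.078      8.158      4.479
  solve Keq expr → x = -0.1411; check Q = 3.0860e+05
Then remove 1.526 M of A.
Step 3:
                   L          E          A          X
  init        0.9101      5.078      6.632      4.479
  Δ          -0.1499     0.2999     0.4498     0.2999
  eq          0.7602      5.378      7.082      4.778
  solve Keq expr → x = 0.1499; check Q = 3.0860e+05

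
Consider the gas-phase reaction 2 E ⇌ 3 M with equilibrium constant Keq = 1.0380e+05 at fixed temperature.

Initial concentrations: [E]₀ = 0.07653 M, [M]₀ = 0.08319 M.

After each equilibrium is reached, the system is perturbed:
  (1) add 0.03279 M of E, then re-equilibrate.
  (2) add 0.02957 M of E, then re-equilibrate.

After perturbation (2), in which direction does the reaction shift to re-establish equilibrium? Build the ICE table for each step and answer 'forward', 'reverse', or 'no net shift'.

Direction: forward

Q₀ = 0.0983 vs Keq = 1.0380e+05 ⇒ Q<K, forward
Step 1:
                    E           M
  Initial     0.07653     0.08319
  Change     -0.07626      0.1144
  Equil    2.7259e-04      0.1976
  solve Keq expr → x = 0.03813; check Q = 1.0380e+05
Then add 0.03279 M of E.
Step 2:
                    E           M
  Initial     0.03306      0.1976
  Change     -0.03268     0.04902
  Equil    3.8009e-04      0.2466
  solve Keq expr → x = 0.01634; check Q = 1.0380e+05
Then add 0.02957 M of E.
Step 3:
                    E           M
  Initial     0.02995      0.2466
  Change     -0.02946      0.0442
  Equil    4.8672e-04      0.2908
  solve Keq expr → x = 0.01473; check Q = 1.0380e+05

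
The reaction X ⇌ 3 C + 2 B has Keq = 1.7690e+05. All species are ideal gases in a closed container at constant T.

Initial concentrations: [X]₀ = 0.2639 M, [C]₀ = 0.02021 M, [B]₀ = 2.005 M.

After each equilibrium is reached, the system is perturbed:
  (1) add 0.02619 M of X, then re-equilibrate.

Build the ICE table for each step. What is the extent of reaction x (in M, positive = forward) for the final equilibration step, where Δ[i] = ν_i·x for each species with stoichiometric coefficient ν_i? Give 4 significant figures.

x = 0.02618 M

Q₀ = 1.2574e-04 vs Keq = 1.7690e+05 ⇒ Q<K, forward
Step 1:
                    X           C           B
  I            0.2639     0.02021       2.005
  C           -0.2639      0.7916      0.5278
  E        1.9404e-05      0.8119       2.533
  solve Keq expr → x = 0.2639; check Q = 1.7690e+05
Then add 0.02619 M of X.
Step 2:
                    X           C           B
  I           0.02621      0.8119       2.533
  C          -0.02618     0.07855     0.05237
  E        2.6668e-05      0.8904       2.585
  solve Keq expr → x = 0.02618; check Q = 1.7690e+05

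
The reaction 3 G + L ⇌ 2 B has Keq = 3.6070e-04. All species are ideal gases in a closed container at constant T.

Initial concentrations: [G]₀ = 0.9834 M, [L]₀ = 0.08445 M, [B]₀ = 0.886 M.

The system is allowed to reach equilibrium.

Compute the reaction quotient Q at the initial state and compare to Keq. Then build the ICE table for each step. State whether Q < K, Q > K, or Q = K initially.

Q₀ = 9.774 vs Keq = 3.6070e-04 ⇒ Q>K, reverse
Step 1:
                  G         L         B
  I          0.9834   0.08445     0.886
  C           1.261    0.4203   -0.8406
  E           2.244    0.5048   0.04537
  solve Keq expr → x = -0.4203; check Q = 3.6070e-04

Q₀ = 9.774; Q > K (proceeds reverse)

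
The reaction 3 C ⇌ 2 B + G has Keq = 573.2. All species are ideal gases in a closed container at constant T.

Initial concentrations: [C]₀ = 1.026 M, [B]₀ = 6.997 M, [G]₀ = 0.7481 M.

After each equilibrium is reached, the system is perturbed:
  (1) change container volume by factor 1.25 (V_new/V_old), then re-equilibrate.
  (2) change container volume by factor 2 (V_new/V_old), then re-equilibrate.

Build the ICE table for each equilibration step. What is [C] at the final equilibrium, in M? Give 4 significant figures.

[C]_eq = 0.1789 M

Q₀ = 33.91 vs Keq = 573.2 ⇒ Q<K, forward
Step 1:
                   C          B          G
  Initial      1.026      6.997     0.7481
  Change     -0.5787     0.3858     0.1929
  Equil       0.4473      7.383      0.941
  solve Keq expr → x = 0.1929; check Q = 573.2
Then change container volume by factor 1.25 (V_new/V_old).
Step 2:
                   C          B          G
  Initial     0.3578      5.906     0.7528
  Change           0          0          0
  Equil       0.3578      5.906     0.7528
  solve Keq expr → x = 0; check Q = 573.2
Then change container volume by factor 2 (V_new/V_old).
Step 3:
                   C          B          G
  Initial     0.1789      2.953     0.3764
  Change           0          0          0
  Equil       0.1789      2.953     0.3764
  solve Keq expr → x = 0; check Q = 573.2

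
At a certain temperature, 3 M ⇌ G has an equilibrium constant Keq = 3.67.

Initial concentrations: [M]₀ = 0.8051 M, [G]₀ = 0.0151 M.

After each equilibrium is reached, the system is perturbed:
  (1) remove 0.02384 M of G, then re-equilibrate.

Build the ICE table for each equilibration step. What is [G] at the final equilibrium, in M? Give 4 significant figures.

Q₀ = 0.02894 vs Keq = 3.67 ⇒ Q<K, forward
Step 1:
                    M           G
  Initial      0.8051      0.0151
  Change      -0.4496      0.1499
  Equil        0.3555       0.165
  solve Keq expr → x = 0.1499; check Q = 3.67
Then remove 0.02384 M of G.
Step 2:
                    M           G
  Initial      0.3555      0.1411
  Change     -0.01428    0.004758
  Equil        0.3413      0.1459
  solve Keq expr → x = 0.004758; check Q = 3.67

[G]_eq = 0.1459 M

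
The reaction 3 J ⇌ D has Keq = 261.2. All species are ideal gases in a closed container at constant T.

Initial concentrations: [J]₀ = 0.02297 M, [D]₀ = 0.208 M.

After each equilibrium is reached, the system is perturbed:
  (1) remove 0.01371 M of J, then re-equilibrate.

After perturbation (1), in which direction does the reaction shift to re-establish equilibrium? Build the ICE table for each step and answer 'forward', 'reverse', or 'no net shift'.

Direction: reverse

Q₀ = 1.7162e+04 vs Keq = 261.2 ⇒ Q>K, reverse
Step 1:
                    J           D
  init        0.02297       0.208
  Δ           0.06631     -0.0221
  eq          0.08928      0.1859
  solve Keq expr → x = -0.0221; check Q = 261.2
Then remove 0.01371 M of J.
Step 2:
                    J           D
  init        0.07557      0.1859
  Δ           0.01301   -0.004337
  eq          0.08858      0.1816
  solve Keq expr → x = -0.004337; check Q = 261.2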